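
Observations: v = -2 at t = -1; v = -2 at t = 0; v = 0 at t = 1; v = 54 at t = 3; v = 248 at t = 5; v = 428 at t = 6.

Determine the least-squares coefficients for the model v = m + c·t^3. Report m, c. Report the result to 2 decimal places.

From the data, Σ1 = 6, Σt^3 = 368, Σt^3·t^3 = 63012.
Moment sums: Σv = 726, Σt^3·v = 124908.
det = 6·63012 − 368² = 242648.
m = (726·63012 − 368·124908)/242648 = -27429/30331; c = (6·124908 − 368·726)/242648 = 60285/30331.

m = -0.90, c = 1.99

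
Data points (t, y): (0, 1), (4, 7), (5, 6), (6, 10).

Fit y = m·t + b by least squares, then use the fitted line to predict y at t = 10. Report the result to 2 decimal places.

ŷ = 14.43

The normal equations are: 77·m + 15·b = 118;  15·m + 4·b = 24.
(Σt·t = 77, Σt = 15, Σ1 = 4, Σt·y = 118, Σy = 24.)
det = 77·4 − 15² = 83.
m = (118·4 − 15·24)/83 = 112/83; b = (77·24 − 15·118)/83 = 78/83.
At t = 10: ŷ = (112/83)·(10) + (78/83)·(1) = 1198/83.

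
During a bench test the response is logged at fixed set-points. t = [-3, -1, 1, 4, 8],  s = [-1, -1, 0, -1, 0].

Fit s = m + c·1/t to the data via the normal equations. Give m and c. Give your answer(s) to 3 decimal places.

The normal equations are: 5·m + (1/24)·c = -3;  (1/24)·m + (1261/576)·c = 13/12.
(Σ1 = 5, Σ1/t = 1/24, Σ1/t·1/t = 1261/576, Σs = -3, Σ1/t·s = 13/12.)
Determinant 5·(1261/576) − (1/24)² = 197/18.
m = ((-3)·(1261/576) − (1/24)·(13/12))/(197/18) = -3809/6304; c = (5·(13/12) − (1/24)·(-3))/(197/18) = 399/788.

m = -0.604, c = 0.506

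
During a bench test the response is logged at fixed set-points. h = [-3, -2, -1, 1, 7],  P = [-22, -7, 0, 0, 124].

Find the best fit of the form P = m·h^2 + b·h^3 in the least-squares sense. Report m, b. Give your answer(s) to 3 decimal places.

Compute the Gram sums: Σh^2·h^2 = 2500, Σh^2·h^3 = 16532, Σh^3·h^3 = 118444.
Moment sums: Σh^2·P = 5850, Σh^3·P = 43182.
Δ = 2500·118444 − 16532² = 22802976.
m = (5850·118444 − 16532·43182)/22802976 = -72873/79177; b = (2500·43182 − 16532·5850)/22802976 = 78075/158354.

m = -0.920, b = 0.493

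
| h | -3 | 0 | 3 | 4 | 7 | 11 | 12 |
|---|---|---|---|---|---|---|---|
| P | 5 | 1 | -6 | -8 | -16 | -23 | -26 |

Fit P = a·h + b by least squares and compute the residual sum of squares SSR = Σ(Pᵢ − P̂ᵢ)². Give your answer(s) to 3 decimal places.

XᵀX·[a, b]ᵀ = XᵀP reads: 348·a + 34·b = -742;  34·a + 7·b = -73.
(Σh·h = 348, Σh = 34, Σ1 = 7, Σh·P = -742, ΣP = -73.)
det = 348·7 − 34² = 1280.
a = ((-742)·7 − 34·(-73))/1280 = -339/160; b = (348·(-73) − 34·(-742))/1280 = -11/80.
Residuals: -39/32, 91/80, 79/160, 49/80, -33/32, 71/160, -7/16; SSR = 97/20.

SSR = 4.850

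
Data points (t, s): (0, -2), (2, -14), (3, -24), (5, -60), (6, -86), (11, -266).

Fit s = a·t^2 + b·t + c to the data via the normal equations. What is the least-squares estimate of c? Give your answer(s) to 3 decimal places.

c = -1.962

Normal-equation sums: Σt^2·t^2 = 16659, Σt^2·t = 1707, Σt^2 = 195, Σt·t = 195, Σt = 27, Σ1 = 6.
Right-hand side: Σt^2·s = -37054, Σt·s = -3842, Σs = -452.
MᵀM·[a, b, c]ᵀ = Mᵀs becomes [[16659, 1707, 195]; [1707, 195, 27]; [195, 27, 6]]·[a, b, c]ᵀ = [-37054, -3842, -452]ᵀ.
Inverting the 3×3 Gram matrix, [a, b, c]ᵀ = [-1143/560, -2627/1680, -206/105]ᵀ.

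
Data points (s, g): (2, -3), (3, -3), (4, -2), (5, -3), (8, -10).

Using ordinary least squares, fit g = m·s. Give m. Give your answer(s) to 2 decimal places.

Sums needed: Σs·s = 118.
Moment sums: Σs·g = -118.
Hence m = -118 / 118 ≈ -1.

m = -1.00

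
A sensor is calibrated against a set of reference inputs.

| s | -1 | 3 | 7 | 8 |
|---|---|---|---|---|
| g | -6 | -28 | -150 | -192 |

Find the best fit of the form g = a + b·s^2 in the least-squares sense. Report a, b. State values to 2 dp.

a = -2.37, b = -2.98

Forming XᵀX = [[4, 123]; [123, 6579]] and Xᵀg = [-376, -19896]ᵀ gives XᵀX·[a, b]ᵀ = Xᵀg.
Determinant 4·6579 − 123² = 11187.
a = ((-376)·6579 − 123·(-19896))/11187 = -2944/1243; b = (4·(-19896) − 123·(-376))/11187 = -3704/1243.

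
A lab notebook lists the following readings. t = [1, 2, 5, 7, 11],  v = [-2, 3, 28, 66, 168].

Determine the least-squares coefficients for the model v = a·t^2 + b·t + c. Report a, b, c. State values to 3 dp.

The normal system XᵀX·[a, b, c]ᵀ = Xᵀv is [[17684, 1808, 200]; [1808, 200, 26]; [200, 26, 5]]·[a, b, c]ᵀ = [24272, 2454, 263]ᵀ.
Row-reducing yields a = 5914/3927, b = -1418/1309, c = -7879/3927.

a = 1.506, b = -1.083, c = -2.006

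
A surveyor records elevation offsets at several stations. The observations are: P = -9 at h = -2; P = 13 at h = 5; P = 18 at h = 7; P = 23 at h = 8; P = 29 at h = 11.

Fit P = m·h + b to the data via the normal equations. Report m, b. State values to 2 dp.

Normal-equation sums: Σh·h = 263, Σh = 29, Σ1 = 5.
For MᵀP: Σh·P = 712, ΣP = 74.
So MᵀM·[m, b]ᵀ = MᵀP: [[263, 29]; [29, 5]]·[m, b]ᵀ = [712, 74]ᵀ.
Δ = 263·5 − 29² = 474.
m = (712·5 − 29·74)/474 = 707/237; b = (263·74 − 29·712)/474 = -593/237.

m = 2.98, b = -2.50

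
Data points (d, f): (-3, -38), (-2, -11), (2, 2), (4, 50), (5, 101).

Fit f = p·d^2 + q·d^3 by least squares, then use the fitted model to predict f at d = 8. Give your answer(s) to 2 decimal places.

Forming XᵀX = [[994, 3906]; [3906, 20578]] and Xᵀf = [2947, 16955]ᵀ gives XᵀX·[p, q]ᵀ = Xᵀf.
Δ = 994·20578 − 3906² = 5197696.
p = (2947·20578 − 3906·16955)/5197696 = -49847/46408; q = (994·16955 − 3906·2947)/5197696 = 47699/46408.
At d = 8: f̂ = (-49847/46408)·(64) + (47699/46408)·(512) = 2653960/5801.

f̂ = 457.50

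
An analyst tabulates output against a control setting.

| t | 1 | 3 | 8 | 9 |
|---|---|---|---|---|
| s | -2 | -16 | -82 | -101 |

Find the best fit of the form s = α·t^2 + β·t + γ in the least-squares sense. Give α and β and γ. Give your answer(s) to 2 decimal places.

α = -0.91, β = -3.30, γ = 2.15

The normal equations are: 10739·α + 1269·β + 155·γ = -13575;  1269·α + 155·β + 21·γ = -1615;  155·α + 21·β + 4·γ = -201.
(Σt^2·t^2 = 10739, Σt^2·t = 1269, Σt^2 = 155, Σt·t = 155, Σt = 21, Σ1 = 4, Σt^2·s = -13575, Σt·s = -1615, Σs = -201.)
Row-reducing yields α = -8217/9076, β = -29933/9076, γ = 4872/2269.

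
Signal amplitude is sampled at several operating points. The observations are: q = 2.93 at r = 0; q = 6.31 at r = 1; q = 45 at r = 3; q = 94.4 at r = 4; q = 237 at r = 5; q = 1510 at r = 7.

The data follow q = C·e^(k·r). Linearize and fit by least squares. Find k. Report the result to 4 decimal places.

Taking logs, ln q = k·r + ln C, so regress ln q on r.
Σr = 20.0000, Σ(r)² = 100.0000, Σln q = 24.0593, Σr·ln q = 110.0316.
Equations: 100.0000·k + 20.0000·ln C = 110.0316;  20.0000·k + 6·ln C = 24.0593.
Δ = 100.0000·6 − (20.0000)² = 200.0000; k = (110.0316·6 − 20.0000·24.0593)/200.0000 = 0.89502, ln C = (100.0000·24.0593 − 20.0000·110.0316)/200.0000 = 1.02647.

k = 0.8950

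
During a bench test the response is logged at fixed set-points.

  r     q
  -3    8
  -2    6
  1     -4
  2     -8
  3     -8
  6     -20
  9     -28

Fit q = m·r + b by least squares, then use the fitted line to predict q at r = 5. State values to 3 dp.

The normal system AᵀA·[m, b]ᵀ = Aᵀq is [[144, 16]; [16, 7]]·[m, b]ᵀ = [-452, -54]ᵀ.
Eliminating b: 7·(row 1) − 16·(row 2) gives 752·m = 7·(-452) − 16·(-54) = -2300, so m = -575/188.
Then b = ((-54) − 16·(-575/188))/7 = -34/47.
At r = 5: q̂ = (-575/188)·(5) + (-34/47)·(1) = -3011/188.

q̂ = -16.016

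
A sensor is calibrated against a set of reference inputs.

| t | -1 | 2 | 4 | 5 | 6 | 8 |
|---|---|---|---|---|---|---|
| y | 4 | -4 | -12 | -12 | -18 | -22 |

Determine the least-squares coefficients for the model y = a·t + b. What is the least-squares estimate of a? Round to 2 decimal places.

MᵀM·[a, b]ᵀ = Mᵀy reads: 146·a + 24·b = -404;  24·a + 6·b = -64.
Eliminating b: 6·(row 1) − 24·(row 2) gives 300·a = 6·(-404) − 24·(-64) = -888, so a = -74/25.
Then b = ((-64) − 24·(-74/25))/6 = 88/75.

a = -2.96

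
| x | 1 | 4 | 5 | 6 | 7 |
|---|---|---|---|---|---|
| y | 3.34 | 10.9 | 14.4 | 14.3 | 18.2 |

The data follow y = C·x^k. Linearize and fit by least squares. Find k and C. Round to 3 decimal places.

Let Y = ln y. Fitting Y = k·ln x + ln C by least squares:
Over the data: Σln x = 6.7334, Σ(ln x)² = 11.5091, Σln y = 11.8236, Σln x·ln y = 18.0167.
Normal system: [[11.5091, 6.7334]; [6.7334, 5]]·[k, ln C]ᵀ = [18.0167, 11.8236]ᵀ.
Solving (det = 12.2067): k = 0.85775, ln C = 1.20961, so C = exp(1.20961) = 3.35219.

k = 0.858, C = 3.352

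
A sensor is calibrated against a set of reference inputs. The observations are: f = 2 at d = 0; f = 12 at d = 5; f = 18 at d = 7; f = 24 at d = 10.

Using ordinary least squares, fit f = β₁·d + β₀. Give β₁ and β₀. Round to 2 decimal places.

β₁ = 2.23, β₀ = 1.75

Entries of AᵀA: Σd·d = 174, Σd = 22, Σ1 = 4.
For Aᵀf: Σd·f = 426, Σf = 56.
So AᵀA·[β₁, β₀]ᵀ = Aᵀf: [[174, 22]; [22, 4]]·[β₁, β₀]ᵀ = [426, 56]ᵀ.
det = 174·4 − 22² = 212.
β₁ = (426·4 − 22·56)/212 = 118/53; β₀ = (174·56 − 22·426)/212 = 93/53.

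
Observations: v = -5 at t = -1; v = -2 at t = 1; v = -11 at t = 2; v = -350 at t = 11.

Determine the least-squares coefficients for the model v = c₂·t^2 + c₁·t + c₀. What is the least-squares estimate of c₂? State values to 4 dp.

Sums needed: Σt^2·t^2 = 14659, Σt^2·t = 1339, Σt^2 = 127, Σt·t = 127, Σt = 13, Σ1 = 4.
Right-hand side: Σt^2·v = -42401, Σt·v = -3869, Σv = -368.
So AᵀA·[c₂, c₁, c₀]ᵀ = Aᵀv: [[14659, 1339, 127]; [1339, 127, 13]; [127, 13, 4]]·[c₂, c₁, c₀]ᵀ = [-42401, -3869, -368]ᵀ.
Row-reducing yields c₂ = -28311/9484, c₁ = 10293/9484, c₀ = -3553/4742.

c₂ = -2.9851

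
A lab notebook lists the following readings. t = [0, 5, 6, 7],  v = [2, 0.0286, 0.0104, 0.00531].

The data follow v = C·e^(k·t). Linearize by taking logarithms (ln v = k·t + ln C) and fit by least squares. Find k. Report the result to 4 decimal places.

Taking logs, ln v = k·t + ln C, so regress ln v on t.
XᵀX = [[110.0000, 18.0000]; [18.0000, 4]], rhs = [-81.8346, -12.6653]ᵀ  (here Σt = 18.0000, Σ(t)² = 110.0000, Σln v = -12.6653, Σt·ln v = -81.8346).
Slope k = (n·Σt·ln v − Σt·Σln v)/(n·Σ(t)² − (Σt)²) = (4·-81.8346 − 18.0000·-12.6653)/116.0000 = -0.85657; ln C = (Σln v − k·Σt)/n = 0.68826.

k = -0.8566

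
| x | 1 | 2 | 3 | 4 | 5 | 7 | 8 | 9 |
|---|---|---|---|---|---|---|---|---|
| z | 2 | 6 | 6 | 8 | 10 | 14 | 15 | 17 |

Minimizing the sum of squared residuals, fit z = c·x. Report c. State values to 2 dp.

c = 1.95

Compute the Gram sums: Σx·x = 249.
And Σx·z = 485.
c = 485/249 = 1.94779.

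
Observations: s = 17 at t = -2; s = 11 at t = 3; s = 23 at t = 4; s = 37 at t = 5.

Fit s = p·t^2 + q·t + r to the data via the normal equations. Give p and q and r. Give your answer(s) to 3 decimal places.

The normal system XᵀX·[p, q, r]ᵀ = Xᵀs is [[978, 208, 54]; [208, 54, 10]; [54, 10, 4]]·[p, q, r]ᵀ = [1460, 276, 88]ᵀ.
Row-reducing yields p = 950/473, q = -1478/473, r = 116/43.

p = 2.008, q = -3.125, r = 2.698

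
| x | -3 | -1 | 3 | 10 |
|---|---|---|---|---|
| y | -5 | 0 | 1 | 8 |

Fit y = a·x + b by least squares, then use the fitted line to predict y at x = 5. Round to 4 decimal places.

The normal equations are: 119·a + 9·b = 98;  9·a + 4·b = 4.
(Σx·x = 119, Σx = 9, Σ1 = 4, Σx·y = 98, Σy = 4.)
Determinant 119·4 − 9² = 395.
a = (98·4 − 9·4)/395 = 356/395; b = (119·4 − 9·98)/395 = -406/395.
At x = 5: ŷ = (356/395)·(5) + (-406/395)·(1) = 1374/395.

ŷ = 3.4785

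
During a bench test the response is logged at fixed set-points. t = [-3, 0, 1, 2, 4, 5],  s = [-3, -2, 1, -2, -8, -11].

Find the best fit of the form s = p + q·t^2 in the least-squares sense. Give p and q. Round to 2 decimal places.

p = -0.15, q = -0.44

With design matrix M, MᵀM = [[6, 55]; [55, 979]] and Mᵀs = [-25, -437]ᵀ.
Determinant 6·979 − 55² = 2849.
p = ((-25)·979 − 55·(-437))/2849 = -40/259; q = (6·(-437) − 55·(-25))/2849 = -1247/2849.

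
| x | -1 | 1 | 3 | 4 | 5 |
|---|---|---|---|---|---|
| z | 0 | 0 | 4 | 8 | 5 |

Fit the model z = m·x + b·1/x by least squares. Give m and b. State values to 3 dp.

m = 1.455, b = -1.328

Normal-equation sums: Σx·x = 52, Σx·1/x = 5, Σ1/x·1/x = 7969/3600.
Moment sums: Σx·z = 69, Σ1/x·z = 13/3.
Eliminating b: (7969/3600)·(row 1) − 5·(row 2) gives (81097/900)·m = (7969/3600)·69 − 5·(13/3) = 52429/400, so m = 471861/324388.
Then b = ((13/3) − 5·(471861/324388))/(7969/3600) = -107700/81097.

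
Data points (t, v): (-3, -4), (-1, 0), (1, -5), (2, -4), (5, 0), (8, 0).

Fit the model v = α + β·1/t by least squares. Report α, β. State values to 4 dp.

Sums needed: Σ1 = 6, Σ1/t = 59/120, Σ1/t·1/t = 34801/14400.
Right-hand side: Σv = -13, Σ1/t·v = -17/3.
XᵀX·[α, β]ᵀ = Xᵀv becomes [[6, 59/120]; [59/120, 34801/14400]]·[α, β]ᵀ = [-13, -17/3]ᵀ.
det = 6·(34801/14400) − (59/120)² = 8213/576.
α = ((-13)·(34801/14400) − (59/120)·(-17/3))/(8213/576) = -412293/205325; β = (6·(-17/3) − (59/120)·(-13))/(8213/576) = -79512/41065.

α = -2.0080, β = -1.9362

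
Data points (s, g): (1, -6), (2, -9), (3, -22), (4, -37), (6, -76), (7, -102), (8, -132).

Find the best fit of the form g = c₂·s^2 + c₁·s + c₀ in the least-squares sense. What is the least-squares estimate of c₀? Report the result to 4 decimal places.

c₀ = -2.2485

Setting ∂/∂c₂ … = 0 gives: 8147·c₂ + 1171·c₁ + 179·c₀ = -17014;  1171·c₂ + 179·c₁ + 31·c₀ = -2464;  179·c₂ + 31·c₁ + 7·c₀ = -384.
Row-reducing yields c₂ = -9907/5082, c₁ = -1583/2541, c₀ = -3809/1694.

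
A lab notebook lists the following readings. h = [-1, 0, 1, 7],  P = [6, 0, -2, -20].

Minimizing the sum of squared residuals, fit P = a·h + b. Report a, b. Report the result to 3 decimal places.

a = -3.097, b = 1.419

From the data, Σh·h = 51, Σh = 7, Σ1 = 4.
For MᵀP: Σh·P = -148, ΣP = -16.
Normal equations: [[51, 7]; [7, 4]]·[a, b]ᵀ = [-148, -16]ᵀ.
Δ = 51·4 − 7² = 155.
a = ((-148)·4 − 7·(-16))/155 = -96/31; b = (51·(-16) − 7·(-148))/155 = 44/31.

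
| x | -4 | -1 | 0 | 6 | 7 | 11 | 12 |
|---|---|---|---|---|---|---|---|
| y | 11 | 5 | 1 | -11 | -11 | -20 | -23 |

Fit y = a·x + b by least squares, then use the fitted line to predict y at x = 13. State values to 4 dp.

Forming MᵀM = [[367, 31]; [31, 7]] and Mᵀy = [-688, -48]ᵀ gives MᵀM·[a, b]ᵀ = Mᵀy.
Δ = 367·7 − 31² = 1608.
a = ((-688)·7 − 31·(-48))/1608 = -416/201; b = (367·(-48) − 31·(-688))/1608 = 464/201.
At x = 13: ŷ = (-416/201)·(13) + (464/201)·(1) = -1648/67.

ŷ = -24.5970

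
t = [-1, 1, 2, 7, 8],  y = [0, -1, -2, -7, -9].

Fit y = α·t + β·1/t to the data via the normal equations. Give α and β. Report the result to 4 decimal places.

The normal system AᵀA·[α, β]ᵀ = Aᵀy is [[119, 5]; [5, 7169/3136]]·[α, β]ᵀ = [-126, -33/8]ᵀ.
Δ = 119·(7169/3136) − 5² = 110673/448.
α = ((-126)·(7169/3136) − 5·(-33/8))/(110673/448) = -39934/36891; β = (119·(-33/8) − 5·(-126))/(110673/448) = 20776/36891.

α = -1.0825, β = 0.5632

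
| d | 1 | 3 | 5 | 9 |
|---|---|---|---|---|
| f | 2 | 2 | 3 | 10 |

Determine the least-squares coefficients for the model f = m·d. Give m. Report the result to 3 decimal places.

m = 0.974

With design matrix A, AᵀA = [[116]] and Aᵀf = [113]ᵀ.
m = 113/116 = 0.974138.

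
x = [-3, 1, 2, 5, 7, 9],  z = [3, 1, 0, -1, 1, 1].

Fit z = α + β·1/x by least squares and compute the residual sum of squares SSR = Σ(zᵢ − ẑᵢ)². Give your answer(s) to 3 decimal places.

Normal-equation sums: Σ1 = 6, Σ1/x = 1021/630, Σ1/x·1/x = 569101/396900.
Moment sums: Σz = 5, Σ1/x·z = 17/315.
Determinant 6·(569101/396900) − (1021/630)² = 474433/79380.
α = (5·(569101/396900) − (1021/630)·(17/315))/(474433/79380) = 2810791/2372165; β = (6·(17/315) − (1021/630)·5)/(474433/79380) = -617526/474433.
Residuals: 3276494/2372165, 2649004/2372165, -1266976/2372165, -913086/474433, 2464/2372165, -95556/2372165; SSR = 16950824/2372165.

SSR = 7.146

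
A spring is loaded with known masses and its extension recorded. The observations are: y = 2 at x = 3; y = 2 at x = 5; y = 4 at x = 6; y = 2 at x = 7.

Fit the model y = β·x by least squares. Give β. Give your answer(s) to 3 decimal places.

From the data, Σx·x = 119.
Right-hand side: Σx·y = 54.
AᵀA·[β]ᵀ = Aᵀy becomes [[119]]·[β]ᵀ = [54]ᵀ.
Hence β = 54 / 119 ≈ 0.453782.

β = 0.454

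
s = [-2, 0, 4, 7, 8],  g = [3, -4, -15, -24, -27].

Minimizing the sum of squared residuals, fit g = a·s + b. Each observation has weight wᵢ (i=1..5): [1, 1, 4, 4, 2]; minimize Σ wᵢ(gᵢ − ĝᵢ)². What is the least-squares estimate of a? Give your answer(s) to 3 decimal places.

a = -2.957

The normal equations are: 392·a + 58·b = -1350;  58·a + 12·b = -211.
(Σwᵢ·s·s = 392, Σwᵢ·s = 58, Σwᵢ·1 = 12, Σwᵢ·s·g = -1350, Σwᵢ·g = -211.)
det = 392·12 − 58² = 1340.
a = ((-1350)·12 − 58·(-211))/1340 = -1981/670; b = (392·(-211) − 58·(-1350))/1340 = -1103/335.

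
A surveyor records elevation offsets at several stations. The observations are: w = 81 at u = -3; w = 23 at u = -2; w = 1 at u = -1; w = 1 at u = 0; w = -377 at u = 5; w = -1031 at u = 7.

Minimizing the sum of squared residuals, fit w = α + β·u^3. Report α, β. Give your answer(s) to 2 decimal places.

α = -0.65, β = -3.00

Normal-equation sums: Σ1 = 6, Σu^3 = 432, Σu^3·u^3 = 134068.
For Aᵀw: Σw = -1302, Σu^3·w = -403130.
AᵀA·[α, β]ᵀ = Aᵀw becomes [[6, 432]; [432, 134068]]·[α, β]ᵀ = [-1302, -403130]ᵀ.
Determinant 6·134068 − 432² = 617784.
α = ((-1302)·134068 − 432·(-403130))/617784 = -16849/25741; β = (6·(-403130) − 432·(-1302))/617784 = -154693/51482.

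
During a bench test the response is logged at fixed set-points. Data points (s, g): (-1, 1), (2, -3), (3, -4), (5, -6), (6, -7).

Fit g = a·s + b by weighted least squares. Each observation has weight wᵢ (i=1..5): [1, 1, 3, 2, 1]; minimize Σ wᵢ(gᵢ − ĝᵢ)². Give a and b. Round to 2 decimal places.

Forming AᵀWA = [[118, 26]; [26, 8]] and AᵀWg = [-145, -33]ᵀ gives AᵀWA·[a, b]ᵀ = AᵀWg.
Eliminating b: 8·(row 1) − 26·(row 2) gives 268·a = 8·(-145) − 26·(-33) = -302, so a = -151/134.
Then b = ((-33) − 26·(-151/134))/8 = -31/67.

a = -1.13, b = -0.46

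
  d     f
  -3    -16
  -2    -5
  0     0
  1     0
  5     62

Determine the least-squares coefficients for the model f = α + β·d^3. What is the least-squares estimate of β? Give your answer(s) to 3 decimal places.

Entries of XᵀX: Σ1 = 5, Σd^3 = 91, Σd^3·d^3 = 16419.
For Xᵀf: Σf = 41, Σd^3·f = 8222.
Determinant 5·16419 − 91² = 73814.
α = (41·16419 − 91·8222)/73814 = -5771/5678; β = (5·8222 − 91·41)/73814 = 37379/73814.

β = 0.506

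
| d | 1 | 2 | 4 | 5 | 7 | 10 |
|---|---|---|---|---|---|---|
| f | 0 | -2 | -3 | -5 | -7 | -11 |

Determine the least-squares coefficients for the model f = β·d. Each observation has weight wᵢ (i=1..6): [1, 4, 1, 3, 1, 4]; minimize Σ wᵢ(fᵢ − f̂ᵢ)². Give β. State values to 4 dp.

Sums needed: Σwᵢ·d·d = 557.
Right-hand side: Σwᵢ·d·f = -592.
Normal equations: [[557]]·[β]ᵀ = [-592]ᵀ.
Hence β = -592 / 557 ≈ -1.06284.

β = -1.0628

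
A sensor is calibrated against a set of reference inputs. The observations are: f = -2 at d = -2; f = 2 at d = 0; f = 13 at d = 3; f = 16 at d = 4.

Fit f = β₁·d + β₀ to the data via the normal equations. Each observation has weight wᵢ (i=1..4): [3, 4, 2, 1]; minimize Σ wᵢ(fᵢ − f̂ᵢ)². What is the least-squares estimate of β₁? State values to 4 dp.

Sums needed: Σwᵢ·d·d = 46, Σwᵢ·d = 4, Σwᵢ·1 = 10.
For AᵀWf: Σwᵢ·d·f = 154, Σwᵢ·f = 44.
Eliminating β₀: 10·(row 1) − 4·(row 2) gives 444·β₁ = 10·154 − 4·44 = 1364, so β₁ = 341/111.
Then β₀ = (44 − 4·(341/111))/10 = 352/111.

β₁ = 3.0721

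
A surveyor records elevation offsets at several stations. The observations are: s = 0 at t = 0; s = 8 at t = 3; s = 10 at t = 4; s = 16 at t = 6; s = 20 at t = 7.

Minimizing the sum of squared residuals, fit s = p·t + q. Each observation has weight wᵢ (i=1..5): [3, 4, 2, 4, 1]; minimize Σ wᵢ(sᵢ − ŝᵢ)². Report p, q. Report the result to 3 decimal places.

With design matrix M, MᵀWM = [[261, 51]; [51, 14]] and MᵀWs = [700, 136]ᵀ.
Determinant 261·14 − 51² = 1053.
p = (700·14 − 51·136)/1053 = 2864/1053; q = (261·136 − 51·700)/1053 = -68/351.

p = 2.720, q = -0.194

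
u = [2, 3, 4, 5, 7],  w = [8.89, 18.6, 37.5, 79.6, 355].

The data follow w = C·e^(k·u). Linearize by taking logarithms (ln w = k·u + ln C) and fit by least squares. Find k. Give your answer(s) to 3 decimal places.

k = 0.737

With ln wᵢ as the transformed response and uᵢ as the regressor:
Σu = 21.0000, Σ(u)² = 103.0000, Σln w = 18.9816, Σu·ln w = 90.6266.
Normal system: [[103.0000, 21.0000]; [21.0000, 5]]·[k, ln C]ᵀ = [90.6266, 18.9816]ᵀ.
Slope k = (n·Σu·ln w − Σu·Σln w)/(n·Σ(u)² − (Σu)²) = (5·90.6266 − 21.0000·18.9816)/74.0000 = 0.73676; ln C = (Σln w − k·Σu)/n = 0.70192.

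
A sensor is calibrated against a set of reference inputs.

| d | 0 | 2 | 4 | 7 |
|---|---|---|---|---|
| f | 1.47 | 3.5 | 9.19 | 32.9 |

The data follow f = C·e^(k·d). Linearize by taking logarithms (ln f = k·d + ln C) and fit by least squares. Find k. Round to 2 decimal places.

k = 0.45

Linearized form: ln f = k·d + ln C. From the 4 transformed points,
XᵀX = [[69.0000, 13.0000]; [13.0000, 4]], rhs = [35.8323, 7.3496]ᵀ  (here Σd = 13.0000, Σ(d)² = 69.0000, Σln f = 7.3496, Σd·ln f = 35.8323).
Δ = 69.0000·4 − (13.0000)² = 107.0000; k = (35.8323·4 − 13.0000·7.3496)/107.0000 = 0.44658, ln C = (69.0000·7.3496 − 13.0000·35.8323)/107.0000 = 0.38601.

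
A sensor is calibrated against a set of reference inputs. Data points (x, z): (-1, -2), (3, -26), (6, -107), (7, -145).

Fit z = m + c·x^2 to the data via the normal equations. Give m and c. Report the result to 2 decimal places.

The normal system AᵀA·[m, c]ᵀ = Aᵀz is [[4, 95]; [95, 3779]]·[m, c]ᵀ = [-280, -11193]ᵀ.
Eliminating c: 3779·(row 1) − 95·(row 2) gives 6091·m = 3779·(-280) − 95·(-11193) = 5215, so m = 5215/6091.
Then c = ((-11193) − 95·(5215/6091))/3779 = -18172/6091.

m = 0.86, c = -2.98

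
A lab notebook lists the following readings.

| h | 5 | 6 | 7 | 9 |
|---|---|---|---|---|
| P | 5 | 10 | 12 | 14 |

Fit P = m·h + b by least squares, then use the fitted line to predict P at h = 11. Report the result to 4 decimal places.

P̂ = 19.1143

XᵀX·[m, b]ᵀ = XᵀP reads: 191·m + 27·b = 295;  27·m + 4·b = 41.
(Σh·h = 191, Σh = 27, Σ1 = 4, Σh·P = 295, ΣP = 41.)
Eliminating b: 4·(row 1) − 27·(row 2) gives 35·m = 4·295 − 27·41 = 73, so m = 73/35.
Then b = (41 − 27·(73/35))/4 = -134/35.
At h = 11: P̂ = (73/35)·(11) + (-134/35)·(1) = 669/35.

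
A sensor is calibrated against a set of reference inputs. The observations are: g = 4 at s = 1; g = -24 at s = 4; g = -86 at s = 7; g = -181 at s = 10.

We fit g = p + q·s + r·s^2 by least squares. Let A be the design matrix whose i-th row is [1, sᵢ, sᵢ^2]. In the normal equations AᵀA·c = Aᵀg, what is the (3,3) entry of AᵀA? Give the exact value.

12658

Row 3 ↔ basis s^2, column 3 ↔ basis s^2, so (AᵀA)_{3,3} = Σᵢ (s^2)·(s^2) = (1)·(1) + (16)·(16) + (49)·(49) + (100)·(100) = 12658.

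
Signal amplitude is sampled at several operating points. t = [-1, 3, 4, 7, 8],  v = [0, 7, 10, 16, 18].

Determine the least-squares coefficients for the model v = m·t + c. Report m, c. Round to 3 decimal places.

m = 2.024, c = 1.701

Forming AᵀA = [[139, 21]; [21, 5]] and Aᵀv = [317, 51]ᵀ gives AᵀA·[m, c]ᵀ = Aᵀv.
Determinant 139·5 − 21² = 254.
m = (317·5 − 21·51)/254 = 257/127; c = (139·51 − 21·317)/254 = 216/127.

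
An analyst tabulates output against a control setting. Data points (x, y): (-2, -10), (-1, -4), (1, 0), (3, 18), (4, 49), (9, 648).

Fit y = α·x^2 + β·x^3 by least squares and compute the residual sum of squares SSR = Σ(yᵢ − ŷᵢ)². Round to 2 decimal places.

SSR = 7.08

The normal system AᵀA·[α, β]ᵀ = Aᵀy is [[6916, 60284]; [60284, 536332]]·[α, β]ᵀ = [53390, 476098]ᵀ.
Determinant 6916·536332 − 60284² = 75111456.
α = (53390·536332 − 60284·476098)/75111456 = -1381799/1564822; β = (6916·476098 − 60284·53390)/75111456 = 110314/111773.
Residuals: 1117072/782411, -3333093/1564822, -162597/1564822, -1095705/1564822, -28141/782411, 65691/1564822; SSR = 5539096/782411.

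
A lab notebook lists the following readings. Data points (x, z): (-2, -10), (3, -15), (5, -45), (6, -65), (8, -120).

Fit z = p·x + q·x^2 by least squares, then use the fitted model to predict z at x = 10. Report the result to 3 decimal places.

The normal equations are: 138·p + 872·q = -1600;  872·p + 6114·q = -11320.
Eliminating q: 6114·(row 1) − 872·(row 2) gives 83348·p = 6114·(-1600) − 872·(-11320) = 88640, so p = 22160/20837.
Then q = ((-11320) − 872·(22160/20837))/6114 = -41740/20837.
At x = 10: ẑ = (22160/20837)·(10) + (-41740/20837)·(100) = -3952400/20837.

ẑ = -189.682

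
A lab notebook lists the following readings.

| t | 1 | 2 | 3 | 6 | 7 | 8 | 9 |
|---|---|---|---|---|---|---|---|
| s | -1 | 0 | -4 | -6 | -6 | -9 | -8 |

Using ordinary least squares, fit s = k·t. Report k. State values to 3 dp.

Entries of MᵀM: Σt·t = 244.
Moment sums: Σt·s = -235.
Hence k = -235 / 244 ≈ -0.963115.

k = -0.963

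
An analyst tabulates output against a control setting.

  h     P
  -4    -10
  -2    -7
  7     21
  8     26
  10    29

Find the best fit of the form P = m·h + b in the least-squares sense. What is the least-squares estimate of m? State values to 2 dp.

The normal system AᵀA·[m, b]ᵀ = AᵀP is [[233, 19]; [19, 5]]·[m, b]ᵀ = [699, 59]ᵀ.
Δ = 233·5 − 19² = 804.
m = (699·5 − 19·59)/804 = 1187/402; b = (233·59 − 19·699)/804 = 233/402.

m = 2.95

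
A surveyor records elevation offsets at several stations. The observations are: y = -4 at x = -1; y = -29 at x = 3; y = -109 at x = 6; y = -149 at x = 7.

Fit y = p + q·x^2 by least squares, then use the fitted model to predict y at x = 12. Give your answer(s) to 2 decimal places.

Sums needed: Σ1 = 4, Σx^2 = 95, Σx^2·x^2 = 3779.
And Σy = -291, Σx^2·y = -11490.
AᵀA·[p, q]ᵀ = Aᵀy becomes [[4, 95]; [95, 3779]]·[p, q]ᵀ = [-291, -11490]ᵀ.
Eliminating q: 3779·(row 1) − 95·(row 2) gives 6091·p = 3779·(-291) − 95·(-11490) = -8139, so p = -8139/6091.
Then q = ((-11490) − 95·(-8139/6091))/3779 = -18315/6091.
At x = 12: ŷ = (-8139/6091)·(1) + (-18315/6091)·(144) = -2645499/6091.

ŷ = -434.33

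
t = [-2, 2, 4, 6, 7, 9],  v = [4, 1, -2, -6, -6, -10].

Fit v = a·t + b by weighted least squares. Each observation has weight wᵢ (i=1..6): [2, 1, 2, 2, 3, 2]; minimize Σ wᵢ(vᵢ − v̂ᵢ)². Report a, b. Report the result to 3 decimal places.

a = -1.259, b = 2.232

Entries of XᵀWX: Σwᵢ·t·t = 425, Σwᵢ·t = 57, Σwᵢ·1 = 12.
And Σwᵢ·t·v = -408, Σwᵢ·v = -45.
Δ = 425·12 − 57² = 1851.
a = ((-408)·12 − 57·(-45))/1851 = -777/617; b = (425·(-45) − 57·(-408))/1851 = 1377/617.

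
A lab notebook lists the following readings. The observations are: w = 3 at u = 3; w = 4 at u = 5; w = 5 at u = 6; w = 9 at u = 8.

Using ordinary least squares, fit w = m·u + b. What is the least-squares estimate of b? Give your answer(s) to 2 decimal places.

b = -1.31

Entries of AᵀA: Σu·u = 134, Σu = 22, Σ1 = 4.
Moment sums: Σu·w = 131, Σw = 21.
So AᵀA·[m, b]ᵀ = Aᵀw: [[134, 22]; [22, 4]]·[m, b]ᵀ = [131, 21]ᵀ.
det = 134·4 − 22² = 52.
m = (131·4 − 22·21)/52 = 31/26; b = (134·21 − 22·131)/52 = -17/13.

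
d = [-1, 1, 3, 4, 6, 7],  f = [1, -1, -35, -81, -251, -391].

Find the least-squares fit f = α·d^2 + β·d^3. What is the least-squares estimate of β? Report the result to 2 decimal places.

The normal equations are: 4036·α + 25850·β = -29806;  25850·α + 169132·β = -194460.
Eliminating β: 169132·(row 1) − 25850·(row 2) gives 14394252·α = 169132·(-29806) − 25850·(-194460) = -14357392, so α = -3589348/3598563.
Then β = ((-194460) − 25850·(-3589348/3598563))/169132 = -3588865/3598563.

β = -1.00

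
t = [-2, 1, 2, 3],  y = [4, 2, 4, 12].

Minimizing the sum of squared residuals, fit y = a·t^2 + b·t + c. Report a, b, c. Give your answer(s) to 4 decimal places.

a = 1.2210, b = 0.2707, c = -0.2652

The normal system XᵀX·[a, b, c]ᵀ = Xᵀy is [[114, 28, 18]; [28, 18, 4]; [18, 4, 4]]·[a, b, c]ᵀ = [142, 38, 22]ᵀ.
Inverting the 3×3 Gram matrix, [a, b, c]ᵀ = [221/181, 49/181, -48/181]ᵀ.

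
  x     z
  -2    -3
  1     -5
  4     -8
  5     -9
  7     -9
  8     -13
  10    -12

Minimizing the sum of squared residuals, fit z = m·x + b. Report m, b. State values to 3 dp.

Normal-equation sums: Σx·x = 259, Σx = 33, Σ1 = 7.
Right-hand side: Σx·z = -363, Σz = -59.
MᵀM·[m, b]ᵀ = Mᵀz becomes [[259, 33]; [33, 7]]·[m, b]ᵀ = [-363, -59]ᵀ.
Determinant 259·7 − 33² = 724.
m = ((-363)·7 − 33·(-59))/724 = -297/362; b = (259·(-59) − 33·(-363))/724 = -1651/362.

m = -0.820, b = -4.561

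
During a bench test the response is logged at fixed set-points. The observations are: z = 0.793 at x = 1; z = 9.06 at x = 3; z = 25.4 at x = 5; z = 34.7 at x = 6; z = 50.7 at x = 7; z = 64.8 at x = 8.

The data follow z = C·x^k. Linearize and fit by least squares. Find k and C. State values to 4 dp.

k = 2.1141, C = 0.8225

Let Y = ln z. Fitting Y = k·ln x + ln C by least squares:
Over the data: Σln x = 8.5252, Σ(ln x)² = 15.1183, Σln z = 16.8507, Σln x·ln z = 30.2957.
Normal system: [[15.1183, 8.5252]; [8.5252, 6]]·[k, ln C]ᵀ = [30.2957, 16.8507]ᵀ.
Slope k = (n·Σln x·ln z − Σln x·Σln z)/(n·Σ(ln x)² − (Σln x)²) = (6·30.2957 − 8.5252·16.8507)/18.0313 = 2.11408; ln C = (Σln z − k·Σln x)/n = -0.19537, so C = exp(-0.19537) = 0.82253.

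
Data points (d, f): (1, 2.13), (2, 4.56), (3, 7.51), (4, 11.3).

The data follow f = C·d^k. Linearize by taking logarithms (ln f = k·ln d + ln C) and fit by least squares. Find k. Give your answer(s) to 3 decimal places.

With ln fᵢ as the transformed response and ln dᵢ as the regressor:
Σln d = 3.1781, Σ(ln d)² = 3.6092, Σln f = 6.7145, Σln d·ln f = 6.6283.
Equations: 3.6092·k + 3.1781·ln C = 6.6283;  3.1781·k + 4·ln C = 6.7145.
Slope k = (n·Σln d·ln f − Σln d·Σln f)/(n·Σ(ln d)² − (Σln d)²) = (4·6.6283 − 3.1781·6.7145)/4.3368 = 1.19307; ln C = (Σln f − k·Σln d)/n = 0.73071.

k = 1.193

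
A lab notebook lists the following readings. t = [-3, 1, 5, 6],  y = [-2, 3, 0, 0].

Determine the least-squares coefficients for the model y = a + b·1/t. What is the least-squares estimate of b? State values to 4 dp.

Normal-equation sums: Σ1 = 4, Σ1/t = 31/30, Σ1/t·1/t = 1061/900.
And Σy = 1, Σ1/t·y = 11/3.
Normal equations: [[4, 31/30]; [31/30, 1061/900]]·[a, b]ᵀ = [1, 11/3]ᵀ.
det = 4·(1061/900) − (31/30)² = 3283/900.
a = (1·(1061/900) − (31/30)·(11/3))/(3283/900) = -2349/3283; b = (4·(11/3) − (31/30)·1)/(3283/900) = 12270/3283.

b = 3.7374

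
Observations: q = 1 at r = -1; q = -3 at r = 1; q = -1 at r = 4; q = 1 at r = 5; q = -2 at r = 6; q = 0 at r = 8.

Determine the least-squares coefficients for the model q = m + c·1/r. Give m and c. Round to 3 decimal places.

m = -0.433, c = -1.893

From the data, Σ1 = 6, Σ1/r = 89/120, Σ1/r·1/r = 30901/14400.
For Mᵀq: Σq = -4, Σ1/r·q = -263/60.
So MᵀM·[m, c]ᵀ = Mᵀq: [[6, 89/120]; [89/120, 30901/14400]]·[m, c]ᵀ = [-4, -263/60]ᵀ.
Δ = 6·(30901/14400) − (89/120)² = 35497/2880.
m = ((-4)·(30901/14400) − (89/120)·(-263/60))/(35497/2880) = -2194/5071; c = (6·(-263/60) − (89/120)·(-4))/(35497/2880) = -9600/5071.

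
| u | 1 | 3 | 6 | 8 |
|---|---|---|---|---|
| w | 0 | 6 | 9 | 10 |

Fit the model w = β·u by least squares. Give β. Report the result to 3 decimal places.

Compute the Gram sums: Σu·u = 110.
For Mᵀw: Σu·w = 152.
β = 152/110 = 1.38182.

β = 1.382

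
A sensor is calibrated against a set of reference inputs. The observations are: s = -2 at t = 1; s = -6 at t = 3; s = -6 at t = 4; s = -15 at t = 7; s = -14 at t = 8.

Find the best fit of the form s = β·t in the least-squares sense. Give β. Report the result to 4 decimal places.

β = -1.8777

Sums needed: Σt·t = 139.
And Σt·s = -261.
Normal equations: [[139]]·[β]ᵀ = [-261]ᵀ.
Hence β = -261 / 139 ≈ -1.8777.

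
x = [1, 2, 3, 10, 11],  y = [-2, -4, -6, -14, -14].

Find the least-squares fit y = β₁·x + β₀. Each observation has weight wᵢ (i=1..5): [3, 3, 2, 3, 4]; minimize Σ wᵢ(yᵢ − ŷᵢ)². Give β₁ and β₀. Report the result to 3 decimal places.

β₁ = -1.186, β₀ = -1.499

Setting ∂/∂β₁ … = 0 gives: 817·β₁ + 89·β₀ = -1102;  89·β₁ + 15·β₀ = -128.
Δ = 817·15 − 89² = 4334.
β₁ = ((-1102)·15 − 89·(-128))/4334 = -2569/2167; β₀ = (817·(-128) − 89·(-1102))/4334 = -3249/2167.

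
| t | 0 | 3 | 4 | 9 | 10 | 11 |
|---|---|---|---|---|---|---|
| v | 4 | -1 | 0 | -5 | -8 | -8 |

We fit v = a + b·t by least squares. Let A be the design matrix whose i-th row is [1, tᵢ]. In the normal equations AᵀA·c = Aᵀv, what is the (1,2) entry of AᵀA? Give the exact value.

37

Row 1 ↔ basis 1, column 2 ↔ basis t, so (AᵀA)_{1,2} = Σᵢ t = (1)·(0) + (1)·(3) + (1)·(4) + (1)·(9) + (1)·(10) + (1)·(11) = 37.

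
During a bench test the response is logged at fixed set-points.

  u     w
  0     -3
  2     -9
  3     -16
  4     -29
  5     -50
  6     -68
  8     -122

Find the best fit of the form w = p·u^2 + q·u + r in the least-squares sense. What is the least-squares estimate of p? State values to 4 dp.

The normal equations are: 6370·p + 952·q + 154·r = -12150;  952·p + 154·q + 28·r = -1816;  154·p + 28·q + 7·r = -297.
(Σu^2·u^2 = 6370, Σu^2·u = 952, Σu^2 = 154, Σu·u = 154, Σu = 28, Σ1 = 7, Σu^2·w = -12150, Σu·w = -1816, Σw = -297.)
Inverting the 3×3 Gram matrix, [p, q, r]ᵀ = [-296/147, 170/147, -135/49]ᵀ.

p = -2.0136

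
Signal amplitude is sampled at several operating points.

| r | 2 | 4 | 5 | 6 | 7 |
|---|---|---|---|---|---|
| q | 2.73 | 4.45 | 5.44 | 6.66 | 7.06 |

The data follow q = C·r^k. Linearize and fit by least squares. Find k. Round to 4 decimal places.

k = 0.7803

With ln qᵢ as the transformed response and ln rᵢ as the regressor:
AᵀA = [[11.9895, 7.4265]; [7.4265, 5]], rhs = [12.6923, 8.0415]ᵀ  (here Σln r = 7.4265, Σ(ln r)² = 11.9895, Σln q = 8.0415, Σln r·ln q = 12.6923).
Δ = 11.9895·5 − (7.4265)² = 4.7940; k = (12.6923·5 − 7.4265·8.0415)/4.7940 = 0.78029, ln C = (11.9895·8.0415 − 7.4265·12.6923)/4.7940 = 0.44934.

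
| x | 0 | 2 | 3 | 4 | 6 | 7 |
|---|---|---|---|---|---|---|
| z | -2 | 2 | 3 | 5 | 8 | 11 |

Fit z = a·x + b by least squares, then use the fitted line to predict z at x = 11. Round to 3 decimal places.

ẑ = 17.480

From the data, Σx·x = 114, Σx = 22, Σ1 = 6.
Moment sums: Σx·z = 158, Σz = 27.
det = 114·6 − 22² = 200.
a = (158·6 − 22·27)/200 = 177/100; b = (114·27 − 22·158)/200 = -199/100.
At x = 11: ẑ = (177/100)·(11) + (-199/100)·(1) = 437/25.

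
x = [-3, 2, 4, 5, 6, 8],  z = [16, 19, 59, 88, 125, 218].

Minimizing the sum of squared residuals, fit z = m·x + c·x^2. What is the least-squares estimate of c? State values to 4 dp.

The normal equations are: 154·m + 898·c = 3160;  898·m + 6370·c = 21816.
(Σx·x = 154, Σx·x^2 = 898, Σx^2·x^2 = 6370, Σx·z = 3160, Σx^2·z = 21816.)
Δ = 154·6370 − 898² = 174576.
m = (3160·6370 − 898·21816)/174576 = 33652/10911; c = (154·21816 − 898·3160)/174576 = 32624/10911.

c = 2.9900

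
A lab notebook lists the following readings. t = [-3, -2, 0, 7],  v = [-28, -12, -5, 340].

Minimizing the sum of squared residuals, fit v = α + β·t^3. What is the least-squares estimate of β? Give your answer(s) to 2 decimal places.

β = 1.00

Normal-equation sums: Σ1 = 4, Σt^3 = 308, Σt^3·t^3 = 118442.
And Σv = 295, Σt^3·v = 117472.
Normal equations: [[4, 308]; [308, 118442]]·[α, β]ᵀ = [295, 117472]ᵀ.
Determinant 4·118442 − 308² = 378904.
α = (295·118442 − 308·117472)/378904 = -620493/189452; β = (4·117472 − 308·295)/378904 = 94757/94726.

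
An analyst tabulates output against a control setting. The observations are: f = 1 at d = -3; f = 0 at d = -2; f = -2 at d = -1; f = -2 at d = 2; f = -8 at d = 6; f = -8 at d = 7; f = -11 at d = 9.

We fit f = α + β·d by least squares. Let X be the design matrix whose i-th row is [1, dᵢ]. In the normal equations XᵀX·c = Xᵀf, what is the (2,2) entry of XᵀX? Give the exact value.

184

Row 2 ↔ basis d, column 2 ↔ basis d, so (XᵀX)_{2,2} = Σᵢ (d)·(d) = (-3)·(-3) + (-2)·(-2) + (-1)·(-1) + (2)·(2) + (6)·(6) + (7)·(7) + (9)·(9) = 184.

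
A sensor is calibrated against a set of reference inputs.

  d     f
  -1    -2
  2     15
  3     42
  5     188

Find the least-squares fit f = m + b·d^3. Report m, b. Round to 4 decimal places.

Compute the Gram sums: Σ1 = 4, Σd^3 = 159, Σd^3·d^3 = 16419.
For Aᵀf: Σf = 243, Σd^3·f = 24756.
Δ = 4·16419 − 159² = 40395.
m = (243·16419 − 159·24756)/40395 = 17871/13465; b = (4·24756 − 159·243)/40395 = 20129/13465.

m = 1.3272, b = 1.4949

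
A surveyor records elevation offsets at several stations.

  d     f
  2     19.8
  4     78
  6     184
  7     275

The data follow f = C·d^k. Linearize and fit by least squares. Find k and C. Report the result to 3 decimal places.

k = 2.078, C = 4.577

Taking logs, ln f = k·ln d + ln C, so regress ln f on ln d.
XᵀX = [[9.3992, 5.8171]; [5.8171, 4]], rhs = [28.3828, 18.1741]ᵀ  (here Σln d = 5.8171, Σ(ln d)² = 9.3992, Σln f = 18.1741, Σln d·ln f = 28.3828).
Solving (det = 3.7582): k = 2.07831, ln C = 1.52108, so C = exp(1.52108) = 4.57716.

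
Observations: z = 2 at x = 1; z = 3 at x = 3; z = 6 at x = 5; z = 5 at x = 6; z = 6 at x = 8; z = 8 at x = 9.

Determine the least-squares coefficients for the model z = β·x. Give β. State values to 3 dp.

With design matrix A, AᵀA = [[216]] and Aᵀz = [191]ᵀ.
β = 191/216 = 0.884259.

β = 0.884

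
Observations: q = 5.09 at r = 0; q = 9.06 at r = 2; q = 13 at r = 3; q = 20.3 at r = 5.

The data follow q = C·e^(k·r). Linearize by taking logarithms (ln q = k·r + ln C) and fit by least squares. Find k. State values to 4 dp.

Linearized form: ln q = k·r + ln C. From the 4 transformed points,
AᵀA = [[38.0000, 10.0000]; [10.0000, 4]], rhs = [27.1557, 9.4067]ᵀ  (here Σr = 10.0000, Σ(r)² = 38.0000, Σln q = 9.4067, Σr·ln q = 27.1557).
Slope k = (n·Σr·ln q − Σr·Σln q)/(n·Σ(r)² − (Σr)²) = (4·27.1557 − 10.0000·9.4067)/52.0000 = 0.27992; ln C = (Σln q − k·Σr)/n = 1.65189.

k = 0.2799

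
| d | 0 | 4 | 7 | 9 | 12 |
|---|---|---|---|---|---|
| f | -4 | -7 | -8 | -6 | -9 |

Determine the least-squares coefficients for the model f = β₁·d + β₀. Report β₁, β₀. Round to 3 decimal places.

β₁ = -0.333, β₀ = -4.667

Setting ∂/∂β₁ … = 0 gives: 290·β₁ + 32·β₀ = -246;  32·β₁ + 5·β₀ = -34.
(Σd·d = 290, Σd = 32, Σ1 = 5, Σd·f = -246, Σf = -34.)
Eliminating β₀: 5·(row 1) − 32·(row 2) gives 426·β₁ = 5·(-246) − 32·(-34) = -142, so β₁ = -1/3.
Then β₀ = ((-34) − 32·(-1/3))/5 = -14/3.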